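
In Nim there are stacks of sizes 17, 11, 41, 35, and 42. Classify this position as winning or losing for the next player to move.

Winning position

Compute the nim-sum pairwise:
17 ⊕ 11 = 26
26 ⊕ 41 = 51
51 ⊕ 35 = 16
16 ⊕ 42 = 58
The nim-sum is 58 ≠ 0, so this is an N-position: the player to move can win.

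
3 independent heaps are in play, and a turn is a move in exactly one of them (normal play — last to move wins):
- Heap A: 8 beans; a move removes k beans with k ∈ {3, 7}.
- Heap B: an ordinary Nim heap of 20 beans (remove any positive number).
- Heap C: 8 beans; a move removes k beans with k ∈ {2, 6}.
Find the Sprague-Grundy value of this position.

For heap A, compute g(0), g(1), … with moves {3, 7}:
k:     0  1  2  3  4  5  6  7  8
g(k):  0  0  0  1  1  1  0  2  2
So g(8) = 2.
Heap B is a plain Nim heap of size 20, so its Grundy value is 20.
For heap C, compute g(0), g(1), … with moves {2, 6}:
g(0) = mex{} = 0
g(1) = mex{} = 0
g(2) = mex{0} = 1
g(3) = mex{0} = 1
g(4) = mex{1} = 0
g(5) = mex{1} = 0
g(6) = mex{0} = 1
g(7) = mex{0} = 1
g(8) = mex{1} = 0
So g(8) = 0.
By the Sprague-Grundy theorem, the Grundy value of a sum of independent games is the XOR of the component values.
Combined value = 2 ⊕ 20 ⊕ 0 = 22.

22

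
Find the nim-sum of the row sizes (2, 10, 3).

11

Compute the nim-sum pairwise:
2 ⊕ 10 = 8
8 ⊕ 3 = 11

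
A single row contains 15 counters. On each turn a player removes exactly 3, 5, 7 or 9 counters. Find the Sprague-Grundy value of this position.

1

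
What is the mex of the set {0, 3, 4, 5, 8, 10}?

0 is in the set but 1 is not, so the mex is 1.

1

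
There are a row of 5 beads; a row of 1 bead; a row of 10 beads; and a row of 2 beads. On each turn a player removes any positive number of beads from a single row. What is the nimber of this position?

12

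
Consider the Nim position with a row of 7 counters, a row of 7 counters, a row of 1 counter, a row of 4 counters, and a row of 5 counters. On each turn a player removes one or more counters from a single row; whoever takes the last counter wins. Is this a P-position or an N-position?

Write each in binary and XOR column by column:
  111  (7)
  111  (7)
  001  (1)
  100  (4)
  101  (5)
  ---
  000  (0)
The nim-sum is 0, so this is a P-position: the player to move is in a losing position under optimal play.

P-position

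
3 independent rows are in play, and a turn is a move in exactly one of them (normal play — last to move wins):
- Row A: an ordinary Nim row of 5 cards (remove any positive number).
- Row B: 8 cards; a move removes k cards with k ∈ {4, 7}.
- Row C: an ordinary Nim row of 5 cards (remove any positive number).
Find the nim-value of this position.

Row A is a plain Nim row of size 5, so its Grundy value is 5.
For row B, compute g(0), g(1), … with moves {4, 7}:
k:     0  1  2  3  4  5  6  7  8
g(k):  0  0  0  0  1  1  1  1  2
So g(8) = 2.
Row C is a plain Nim row of size 5, so its Grundy value is 5.
By the Sprague-Grundy theorem, the Grundy value of a sum of independent games is the XOR of the component values.
Combined value = 5 XOR 2 XOR 5 = 2.

2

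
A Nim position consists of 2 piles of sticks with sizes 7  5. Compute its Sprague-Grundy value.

2

Nim-sum: 7 ⊕ 5 = 2.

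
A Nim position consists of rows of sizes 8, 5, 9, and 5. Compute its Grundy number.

In binary:
  1000  (8)
  0101  (5)
  1001  (9)
  0101  (5)
  ----
  0001  (1)

1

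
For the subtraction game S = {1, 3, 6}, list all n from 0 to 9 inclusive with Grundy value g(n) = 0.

Build the Grundy sequence with g(k) = mex{g(k−s) : s ∈ {1, 3, 6}, s ≤ k}:
k:     0  1  2  3  4  5  6  7  8  9
g(k):  0  1  0  1  0  1  2  3  2  0
The P-positions (g = 0) in 0..9 are 0, 2, 4, 9.

0, 2, 4, 9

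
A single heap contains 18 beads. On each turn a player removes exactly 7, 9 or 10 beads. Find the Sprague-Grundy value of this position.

Compute g(0), g(1), … for moves {7, 9, 10}:
k:     0  1  2  3  4  5  6  7  8  9 10 11 12 13 14 15 16 17 18
g(k):  0  0  0  0  0  0  0  1  1  1  1  1  1  1  2  2  2  0  0
So g(18) = 0.

0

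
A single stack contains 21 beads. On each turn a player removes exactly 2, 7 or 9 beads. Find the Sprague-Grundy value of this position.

Build the Grundy sequence with g(k) = mex{g(k−s) : s ∈ {2, 7, 9}, s ≤ k}:
k:     0  1  2  3  4  5  6  7  8  9 10 11 12 13 14 15 16 17 18 19 20 21
g(k):  0  0  1  1  0  0  1  1  2  2  3  3  2  2  3  0  0  1  1  0  0  1
So g(21) = 1.

1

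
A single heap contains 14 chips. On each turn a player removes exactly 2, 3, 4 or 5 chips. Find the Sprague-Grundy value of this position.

Compute g(0), g(1), … for moves {2, 3, 4, 5}:
g(0) = mex{} = 0
g(1) = mex{} = 0
g(2) = mex{0} = 1
g(3) = mex{0} = 1
g(4) = mex{0,1} = 2
g(5) = mex{0,1} = 2
g(6) = mex{0,1,2} = 3
g(7) = mex{1,2} = 0
g(8) = mex{1,2,3} = 0
g(9) = mex{0,2,3} = 1
g(10) = mex{0,2,3} = 1
g(11) = mex{0,1,3} = 2
g(12) = mex{0,1} = 2
g(13) = mex{0,1,2} = 3
g(14) = mex{1,2} = 0
So g(14) = 0.

0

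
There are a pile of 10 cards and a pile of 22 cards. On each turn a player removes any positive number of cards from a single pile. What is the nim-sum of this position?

In binary:
  01010  (10)
  10110  (22)
  -----
  11100  (28)

28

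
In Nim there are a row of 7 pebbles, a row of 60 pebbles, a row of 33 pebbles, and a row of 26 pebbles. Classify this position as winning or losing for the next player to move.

Losing position

Compute the nim-sum pairwise:
7 XOR 60 = 59
59 XOR 33 = 26
26 XOR 26 = 0
The nim-sum is 0, so this is a P-position: the player to move is in a losing position under optimal play.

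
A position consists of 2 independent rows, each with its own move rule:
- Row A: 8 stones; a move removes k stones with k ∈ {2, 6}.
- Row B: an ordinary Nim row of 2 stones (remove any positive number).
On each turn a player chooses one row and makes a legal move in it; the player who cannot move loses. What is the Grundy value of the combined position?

Grundy values for row A (subtraction set {2, 6}):
g(0) = mex{} = 0
g(1) = mex{} = 0
g(2) = mex{0} = 1
g(3) = mex{0} = 1
g(4) = mex{1} = 0
g(5) = mex{1} = 0
g(6) = mex{0} = 1
g(7) = mex{0} = 1
g(8) = mex{1} = 0
So g(8) = 0.
Row B is a plain Nim row of size 2, so its Grundy value is 2.
By the Sprague-Grundy theorem, the Grundy value of a sum of independent games is the XOR of the component values.
Combined value = 0 ⊕ 2 = 2.

2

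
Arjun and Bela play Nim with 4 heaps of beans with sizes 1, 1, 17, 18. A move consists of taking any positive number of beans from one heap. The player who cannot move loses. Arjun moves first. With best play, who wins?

Compute the nim-sum pairwise:
1 XOR 1 = 0
0 XOR 17 = 17
17 XOR 18 = 3
The nim-sum is 3 ≠ 0, so this is an N-position: the player to move can win; Arjun has a winning move.

Arjun wins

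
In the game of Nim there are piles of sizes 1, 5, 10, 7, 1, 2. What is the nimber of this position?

Compute the nim-sum pairwise:
1 ⊕ 5 = 4
4 ⊕ 10 = 14
14 ⊕ 7 = 9
9 ⊕ 1 = 8
8 ⊕ 2 = 10

10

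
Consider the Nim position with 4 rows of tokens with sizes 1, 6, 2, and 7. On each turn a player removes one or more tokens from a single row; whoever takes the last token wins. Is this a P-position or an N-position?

N-position

Nim-sum: 1 ^ 6 ^ 2 ^ 7 = 2.
The nim-sum is 2 ≠ 0, so this is an N-position: the player to move can win.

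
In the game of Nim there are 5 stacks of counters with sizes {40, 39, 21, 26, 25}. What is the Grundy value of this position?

25

Write each in binary and XOR column by column:
  101000  (40)
  100111  (39)
  010101  (21)
  011010  (26)
  011001  (25)
  ------
  011001  (25)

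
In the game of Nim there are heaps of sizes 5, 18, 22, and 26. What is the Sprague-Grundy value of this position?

27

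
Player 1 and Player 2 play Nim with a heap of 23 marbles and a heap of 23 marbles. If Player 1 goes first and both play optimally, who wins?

Player 2 wins

Bitwise XOR of the heap sizes:
  10111  (23)
  10111  (23)
  -----
  00000  (0)
The nim-sum is 0, so this is a P-position: the player to move is in a losing position under optimal play; Player 1 is about to move from it and so loses — Player 2 wins.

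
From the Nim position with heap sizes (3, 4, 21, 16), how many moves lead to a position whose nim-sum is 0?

1

Nim-sum: 3 ^ 4 ^ 21 ^ 16 = 2.
The overall nim-sum is X = 2. A heap of size p has a winning move iff p XOR X < p (reduce it to p XOR X).
  3: 3 XOR 2 = 1 < 3 — winning move (to 1).
  4: 4 XOR 2 = 6 ≥ 4 — no move.
  21: 21 XOR 2 = 23 ≥ 21 — no move.
  16: 16 XOR 2 = 18 ≥ 16 — no move.
That gives 1 winning move.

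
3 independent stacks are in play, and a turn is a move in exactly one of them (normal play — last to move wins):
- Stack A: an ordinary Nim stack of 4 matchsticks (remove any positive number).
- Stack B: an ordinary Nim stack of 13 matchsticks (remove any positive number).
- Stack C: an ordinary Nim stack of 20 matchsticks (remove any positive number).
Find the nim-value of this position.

29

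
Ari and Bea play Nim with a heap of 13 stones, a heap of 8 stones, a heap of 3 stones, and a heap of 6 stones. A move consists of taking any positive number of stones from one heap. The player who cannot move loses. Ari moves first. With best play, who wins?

Bea wins

Nim-sum: 13 ^ 8 ^ 3 ^ 6 = 0.
The nim-sum is 0, so this is a P-position: the player to move is in a losing position under optimal play; Ari is about to move from it and so loses — Bea wins.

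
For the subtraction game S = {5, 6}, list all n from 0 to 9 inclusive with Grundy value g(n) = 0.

0, 1, 2, 3, 4

Grundy values for subtraction set {5, 6}:
g(0) = mex{} = 0
g(1) = mex{} = 0
g(2) = mex{} = 0
g(3) = mex{} = 0
g(4) = mex{} = 0
g(5) = mex{0} = 1
g(6) = mex{0} = 1
g(7) = mex{0} = 1
g(8) = mex{0} = 1
g(9) = mex{0} = 1
The P-positions (g = 0) in 0..9 are 0, 1, 2, 3, 4.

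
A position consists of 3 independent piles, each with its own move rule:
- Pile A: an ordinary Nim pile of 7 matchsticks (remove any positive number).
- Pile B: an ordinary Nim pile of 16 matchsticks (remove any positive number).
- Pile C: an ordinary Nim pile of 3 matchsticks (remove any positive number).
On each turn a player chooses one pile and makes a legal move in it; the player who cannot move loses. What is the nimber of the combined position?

Pile A is a plain Nim pile of size 7, so its Grundy value is 7.
Pile B is a plain Nim pile of size 16, so its Grundy value is 16.
Pile C is a plain Nim pile of size 3, so its Grundy value is 3.
By the Sprague-Grundy theorem, the Grundy value of a sum of independent games is the XOR of the component values.
Combined value = 7 ⊕ 16 ⊕ 3 = 20.

20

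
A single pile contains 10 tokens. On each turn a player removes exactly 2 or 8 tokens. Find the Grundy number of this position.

0

Build the Grundy sequence with g(k) = mex{g(k−s) : s ∈ {2, 8}, s ≤ k}:
k:     0  1  2  3  4  5  6  7  8  9 10
g(k):  0  0  1  1  0  0  1  1  2  2  0
So g(10) = 0.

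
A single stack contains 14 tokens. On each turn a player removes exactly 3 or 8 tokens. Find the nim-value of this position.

1

Compute g(0), g(1), … for moves {3, 8}:
k:     0  1  2  3  4  5  6  7  8  9 10 11 12 13 14
g(k):  0  0  0  1  1  1  0  0  2  1  1  0  0  0  1
So g(14) = 1.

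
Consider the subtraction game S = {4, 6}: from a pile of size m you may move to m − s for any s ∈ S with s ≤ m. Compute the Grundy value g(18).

2

Compute g(0), g(1), … for moves {4, 6}:
k:     0  1  2  3  4  5  6  7  8  9 10 11 12 13 14 15 16 17 18
g(k):  0  0  0  0  1  1  1  1  2  2  0  0  0  0  1  1  1  1  2
So g(18) = 2.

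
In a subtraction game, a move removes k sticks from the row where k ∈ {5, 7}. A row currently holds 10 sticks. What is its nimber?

Build the Grundy sequence with g(k) = mex{g(k−s) : s ∈ {5, 7}, s ≤ k}:
g(0) = mex{} = 0
g(1) = mex{} = 0
g(2) = mex{} = 0
g(3) = mex{} = 0
g(4) = mex{} = 0
g(5) = mex{0} = 1
g(6) = mex{0} = 1
g(7) = mex{0} = 1
g(8) = mex{0} = 1
g(9) = mex{0} = 1
g(10) = mex{0,1} = 2
So g(10) = 2.

2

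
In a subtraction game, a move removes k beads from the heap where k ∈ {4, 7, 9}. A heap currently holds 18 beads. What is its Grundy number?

1

Build the Grundy sequence with g(k) = mex{g(k−s) : s ∈ {4, 7, 9}, s ≤ k}:
k:     0  1  2  3  4  5  6  7  8  9 10 11 12 13 14 15 16 17 18
g(k):  0  0  0  0  1  1  1  1  2  2  2  2  3  0  0  0  0  1  1
So g(18) = 1.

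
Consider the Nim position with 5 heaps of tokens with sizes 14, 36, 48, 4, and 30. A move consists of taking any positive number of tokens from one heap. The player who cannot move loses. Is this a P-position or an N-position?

Compute the nim-sum pairwise:
14 ⊕ 36 = 42
42 ⊕ 48 = 26
26 ⊕ 4 = 30
30 ⊕ 30 = 0
The nim-sum is 0, so this is a P-position: the player to move is in a losing position under optimal play.

P-position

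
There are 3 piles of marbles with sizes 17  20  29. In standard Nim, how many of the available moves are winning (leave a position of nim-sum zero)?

Nim-sum: 17 ⊕ 20 ⊕ 29 = 24.
The overall nim-sum is X = 24. A pile of size p has a winning move iff p XOR X < p (reduce it to p XOR X).
  17: 17 XOR 24 = 9 < 17 — winning move (to 9).
  20: 20 XOR 24 = 12 < 20 — winning move (to 12).
  29: 29 XOR 24 = 5 < 29 — winning move (to 5).
That gives 3 winning moves.

3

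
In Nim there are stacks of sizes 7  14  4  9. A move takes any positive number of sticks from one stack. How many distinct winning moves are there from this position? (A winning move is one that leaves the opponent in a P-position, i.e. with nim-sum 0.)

3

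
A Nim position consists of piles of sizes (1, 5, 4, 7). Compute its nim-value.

In binary:
  001  (1)
  101  (5)
  100  (4)
  111  (7)
  ---
  111  (7)

7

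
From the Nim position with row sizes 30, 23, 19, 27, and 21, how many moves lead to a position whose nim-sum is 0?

5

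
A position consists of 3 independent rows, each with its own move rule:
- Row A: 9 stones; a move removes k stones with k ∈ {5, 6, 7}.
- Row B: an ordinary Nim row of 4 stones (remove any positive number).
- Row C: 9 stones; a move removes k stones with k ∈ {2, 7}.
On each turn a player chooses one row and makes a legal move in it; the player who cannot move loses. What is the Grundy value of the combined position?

5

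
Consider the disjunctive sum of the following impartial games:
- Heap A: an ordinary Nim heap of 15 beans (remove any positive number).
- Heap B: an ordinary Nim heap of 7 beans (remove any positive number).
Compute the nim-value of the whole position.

8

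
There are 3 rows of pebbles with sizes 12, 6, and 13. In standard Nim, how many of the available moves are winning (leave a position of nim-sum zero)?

3

Write each in binary and XOR column by column:
  1100  (12)
  0110  (6)
  1101  (13)
  ----
  0111  (7)
The overall nim-sum is X = 7. A row of size p has a winning move iff p XOR X < p (reduce it to p XOR X).
  12: 12 XOR 7 = 11 < 12 — winning move (to 11).
  6: 6 XOR 7 = 1 < 6 — winning move (to 1).
  13: 13 XOR 7 = 10 < 13 — winning move (to 10).
That gives 3 winning moves.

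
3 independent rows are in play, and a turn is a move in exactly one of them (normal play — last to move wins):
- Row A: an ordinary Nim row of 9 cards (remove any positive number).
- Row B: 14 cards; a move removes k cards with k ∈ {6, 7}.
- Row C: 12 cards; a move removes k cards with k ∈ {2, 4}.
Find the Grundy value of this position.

9

Row A is a plain Nim row of size 9, so its Grundy value is 9.
Build the Grundy sequence for row B with g(k) = mex{g(k−s) : s ∈ {6, 7}, s ≤ k}:
g(0) = mex{} = 0
g(1) = mex{} = 0
g(2) = mex{} = 0
g(3) = mex{} = 0
g(4) = mex{} = 0
g(5) = mex{} = 0
g(6) = mex{0} = 1
g(7) = mex{0} = 1
g(8) = mex{0} = 1
g(9) = mex{0} = 1
g(10) = mex{0} = 1
g(11) = mex{0} = 1
g(12) = mex{0,1} = 2
g(13) = mex{1} = 0
g(14) = mex{1} = 0
So g(14) = 0.
For row C, compute g(0), g(1), … with moves {2, 4}:
g(0) = mex{} = 0
g(1) = mex{} = 0
g(2) = mex{0} = 1
g(3) = mex{0} = 1
g(4) = mex{0,1} = 2
g(5) = mex{0,1} = 2
g(6) = mex{1,2} = 0
g(7) = mex{1,2} = 0
g(8) = mex{0,2} = 1
g(9) = mex{0,2} = 1
g(10) = mex{0,1} = 2
g(11) = mex{0,1} = 2
g(12) = mex{1,2} = 0
So g(12) = 0.
By the Sprague-Grundy theorem, the Grundy value of a sum of independent games is the XOR of the component values.
Combined value = 9 ⊕ 0 ⊕ 0 = 9.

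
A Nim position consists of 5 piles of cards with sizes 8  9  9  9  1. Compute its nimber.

Compute the nim-sum pairwise:
8 ^ 9 = 1
1 ^ 9 = 8
8 ^ 9 = 1
1 ^ 1 = 0

0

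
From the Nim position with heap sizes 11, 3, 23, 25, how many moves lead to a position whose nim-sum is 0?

1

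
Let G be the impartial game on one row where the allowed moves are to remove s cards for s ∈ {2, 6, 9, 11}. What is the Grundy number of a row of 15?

3

Compute g(0), g(1), … for moves {2, 6, 9, 11}:
k:     0  1  2  3  4  5  6  7  8  9 10 11 12 13 14 15
g(k):  0  0  1  1  0  0  1  1  0  2  1  3  2  2  3  3
So g(15) = 3.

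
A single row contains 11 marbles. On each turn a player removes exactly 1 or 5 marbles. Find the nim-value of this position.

1

Grundy values for subtraction set {1, 5}:
k:     0  1  2  3  4  5  6  7  8  9 10 11
g(k):  0  1  0  1  0  1  0  1  0  1  0  1
So g(11) = 1.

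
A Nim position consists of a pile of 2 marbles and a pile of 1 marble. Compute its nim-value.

3

Compute the nim-sum pairwise:
2 ^ 1 = 3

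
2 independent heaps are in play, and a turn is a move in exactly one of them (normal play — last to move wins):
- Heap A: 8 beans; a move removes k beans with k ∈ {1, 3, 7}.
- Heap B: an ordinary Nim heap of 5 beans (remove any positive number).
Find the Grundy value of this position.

Grundy values for heap A (subtraction set {1, 3, 7}):
k:     0  1  2  3  4  5  6  7  8
g(k):  0  1  0  1  0  1  0  1  0
So g(8) = 0.
Heap B is a plain Nim heap of size 5, so its Grundy value is 5.
By the Sprague-Grundy theorem, the Grundy value of a sum of independent games is the XOR of the component values.
Combined value = 0 XOR 5 = 5.

5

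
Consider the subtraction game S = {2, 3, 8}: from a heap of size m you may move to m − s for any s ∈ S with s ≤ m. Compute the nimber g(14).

Grundy values for subtraction set {2, 3, 8}:
g(0) = mex{} = 0
g(1) = mex{} = 0
g(2) = mex{0} = 1
g(3) = mex{0} = 1
g(4) = mex{0,1} = 2
g(5) = mex{1} = 0
g(6) = mex{1,2} = 0
g(7) = mex{0,2} = 1
g(8) = mex{0} = 1
g(9) = mex{0,1} = 2
g(10) = mex{1} = 0
g(11) = mex{1,2} = 0
g(12) = mex{0,2} = 1
g(13) = mex{0} = 1
g(14) = mex{0,1} = 2
So g(14) = 2.

2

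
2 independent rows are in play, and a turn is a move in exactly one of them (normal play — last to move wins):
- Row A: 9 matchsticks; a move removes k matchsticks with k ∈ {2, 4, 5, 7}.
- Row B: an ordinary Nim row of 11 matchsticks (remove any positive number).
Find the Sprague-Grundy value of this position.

11

Build the Grundy sequence for row A with g(k) = mex{g(k−s) : s ∈ {2, 4, 5, 7}, s ≤ k}:
k:     0  1  2  3  4  5  6  7  8  9
g(k):  0  0  1  1  2  2  3  3  4  0
So g(9) = 0.
Row B is a plain Nim row of size 11, so its Grundy value is 11.
By the Sprague-Grundy theorem, the Grundy value of a sum of independent games is the XOR of the component values.
Combined value = 0 XOR 11 = 11.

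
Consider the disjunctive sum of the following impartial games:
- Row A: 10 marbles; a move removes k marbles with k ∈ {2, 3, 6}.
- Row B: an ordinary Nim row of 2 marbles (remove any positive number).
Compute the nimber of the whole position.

2

Build the Grundy sequence for row A with g(k) = mex{g(k−s) : s ∈ {2, 3, 6}, s ≤ k}:
g(0) = mex{} = 0
g(1) = mex{} = 0
g(2) = mex{0} = 1
g(3) = mex{0} = 1
g(4) = mex{0,1} = 2
g(5) = mex{1} = 0
g(6) = mex{0,1,2} = 3
g(7) = mex{0,2} = 1
g(8) = mex{0,1,3} = 2
g(9) = mex{1,3} = 0
g(10) = mex{1,2} = 0
So g(10) = 0.
Row B is a plain Nim row of size 2, so its Grundy value is 2.
By the Sprague-Grundy theorem, the Grundy value of a sum of independent games is the XOR of the component values.
Combined value = 0 ⊕ 2 = 2.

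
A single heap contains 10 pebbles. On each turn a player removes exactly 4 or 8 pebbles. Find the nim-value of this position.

Build the Grundy sequence with g(k) = mex{g(k−s) : s ∈ {4, 8}, s ≤ k}:
g(0) = mex{} = 0
g(1) = mex{} = 0
g(2) = mex{} = 0
g(3) = mex{} = 0
g(4) = mex{0} = 1
g(5) = mex{0} = 1
g(6) = mex{0} = 1
g(7) = mex{0} = 1
g(8) = mex{0,1} = 2
g(9) = mex{0,1} = 2
g(10) = mex{0,1} = 2
So g(10) = 2.

2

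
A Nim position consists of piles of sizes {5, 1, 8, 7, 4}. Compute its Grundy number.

15

In binary:
  0101  (5)
  0001  (1)
  1000  (8)
  0111  (7)
  0100  (4)
  ----
  1111  (15)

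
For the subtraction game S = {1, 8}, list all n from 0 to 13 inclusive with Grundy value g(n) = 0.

0, 2, 4, 6, 9, 11, 13

Compute g(0), g(1), … for moves {1, 8}:
g(0) = mex{} = 0
g(1) = mex{0} = 1
g(2) = mex{1} = 0
g(3) = mex{0} = 1
g(4) = mex{1} = 0
g(5) = mex{0} = 1
g(6) = mex{1} = 0
g(7) = mex{0} = 1
g(8) = mex{0,1} = 2
g(9) = mex{1,2} = 0
g(10) = mex{0} = 1
g(11) = mex{1} = 0
g(12) = mex{0} = 1
g(13) = mex{1} = 0
The P-positions (g = 0) in 0..13 are 0, 2, 4, 6, 9, 11, 13.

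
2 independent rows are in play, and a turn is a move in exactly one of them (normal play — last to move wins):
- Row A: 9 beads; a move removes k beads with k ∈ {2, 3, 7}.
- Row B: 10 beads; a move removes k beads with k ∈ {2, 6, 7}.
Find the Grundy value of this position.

1

Grundy values for row A (subtraction set {2, 3, 7}):
k:     0  1  2  3  4  5  6  7  8  9
g(k):  0  0  1  1  2  0  0  1  1  2
So g(9) = 2.
Build the Grundy sequence for row B with g(k) = mex{g(k−s) : s ∈ {2, 6, 7}, s ≤ k}:
g(0) = mex{} = 0
g(1) = mex{} = 0
g(2) = mex{0} = 1
g(3) = mex{0} = 1
g(4) = mex{1} = 0
g(5) = mex{1} = 0
g(6) = mex{0} = 1
g(7) = mex{0} = 1
g(8) = mex{0,1} = 2
g(9) = mex{1} = 0
g(10) = mex{0,1,2} = 3
So g(10) = 3.
The value of a disjunctive sum is the nim-sum of the parts.
Combined value = 2 XOR 3 = 1.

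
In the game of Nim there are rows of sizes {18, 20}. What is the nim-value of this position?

6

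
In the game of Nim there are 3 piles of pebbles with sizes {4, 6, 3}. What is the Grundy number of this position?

1

Nim-sum: 4 ⊕ 6 ⊕ 3 = 1.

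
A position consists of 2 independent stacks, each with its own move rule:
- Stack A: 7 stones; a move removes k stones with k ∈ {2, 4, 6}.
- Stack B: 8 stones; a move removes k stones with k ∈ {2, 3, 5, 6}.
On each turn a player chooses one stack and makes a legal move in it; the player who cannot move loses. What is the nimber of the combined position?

3

Grundy values for stack A (subtraction set {2, 4, 6}):
k:     0  1  2  3  4  5  6  7
g(k):  0  0  1  1  2  2  3  3
So g(7) = 3.
Build the Grundy sequence for stack B with g(k) = mex{g(k−s) : s ∈ {2, 3, 5, 6}, s ≤ k}:
k:     0  1  2  3  4  5  6  7  8
g(k):  0  0  1  1  2  2  3  3  0
So g(8) = 0.
The value of a disjunctive sum is the nim-sum of the parts.
Combined value = 3 XOR 0 = 3.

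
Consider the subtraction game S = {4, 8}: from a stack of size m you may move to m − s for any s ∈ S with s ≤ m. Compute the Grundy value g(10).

Build the Grundy sequence with g(k) = mex{g(k−s) : s ∈ {4, 8}, s ≤ k}:
g(0) = mex{} = 0
g(1) = mex{} = 0
g(2) = mex{} = 0
g(3) = mex{} = 0
g(4) = mex{0} = 1
g(5) = mex{0} = 1
g(6) = mex{0} = 1
g(7) = mex{0} = 1
g(8) = mex{0,1} = 2
g(9) = mex{0,1} = 2
g(10) = mex{0,1} = 2
So g(10) = 2.

2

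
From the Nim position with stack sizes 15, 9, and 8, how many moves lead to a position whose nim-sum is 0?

3

Bitwise XOR of the heap sizes:
  1111  (15)
  1001  (9)
  1000  (8)
  ----
  1110  (14)
The overall nim-sum is X = 14. A stack of size p has a winning move iff p XOR X < p (reduce it to p XOR X).
  15: 15 XOR 14 = 1 < 15 — winning move (to 1).
  9: 9 XOR 14 = 7 < 9 — winning move (to 7).
  8: 8 XOR 14 = 6 < 8 — winning move (to 6).
That gives 3 winning moves.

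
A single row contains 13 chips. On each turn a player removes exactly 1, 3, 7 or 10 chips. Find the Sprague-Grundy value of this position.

Compute g(0), g(1), … for moves {1, 3, 7, 10}:
k:     0  1  2  3  4  5  6  7  8  9 10 11 12 13
g(k):  0  1  0  1  0  1  0  1  0  1  2  3  2  3
So g(13) = 3.

3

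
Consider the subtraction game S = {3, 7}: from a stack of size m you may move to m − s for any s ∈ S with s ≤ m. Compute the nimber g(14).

1

Compute g(0), g(1), … for moves {3, 7}:
g(0) = mex{} = 0
g(1) = mex{} = 0
g(2) = mex{} = 0
g(3) = mex{0} = 1
g(4) = mex{0} = 1
g(5) = mex{0} = 1
g(6) = mex{1} = 0
g(7) = mex{0,1} = 2
g(8) = mex{0,1} = 2
g(9) = mex{0} = 1
g(10) = mex{1,2} = 0
g(11) = mex{1,2} = 0
g(12) = mex{1} = 0
g(13) = mex{0} = 1
g(14) = mex{0,2} = 1
So g(14) = 1.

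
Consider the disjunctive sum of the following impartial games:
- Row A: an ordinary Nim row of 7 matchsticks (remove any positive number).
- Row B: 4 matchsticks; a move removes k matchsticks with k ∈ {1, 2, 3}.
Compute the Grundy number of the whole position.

Row A is a plain Nim row of size 7, so its Grundy value is 7.
Grundy values for row B (subtraction set {1, 2, 3}):
g(0) = mex{} = 0
g(1) = mex{0} = 1
g(2) = mex{0,1} = 2
g(3) = mex{0,1,2} = 3
g(4) = mex{1,2,3} = 0
So g(4) = 0.
The value of a disjunctive sum is the nim-sum of the parts.
Combined value = 7 XOR 0 = 7.

7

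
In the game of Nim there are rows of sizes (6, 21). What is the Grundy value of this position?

Compute the nim-sum pairwise:
6 ^ 21 = 19

19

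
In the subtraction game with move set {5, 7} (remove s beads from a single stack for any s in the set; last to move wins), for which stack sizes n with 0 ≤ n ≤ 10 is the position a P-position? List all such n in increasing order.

0, 1, 2, 3, 4

Grundy values for subtraction set {5, 7}:
k:     0  1  2  3  4  5  6  7  8  9 10
g(k):  0  0  0  0  0  1  1  1  1  1  2
The P-positions (g = 0) in 0..10 are 0, 1, 2, 3, 4.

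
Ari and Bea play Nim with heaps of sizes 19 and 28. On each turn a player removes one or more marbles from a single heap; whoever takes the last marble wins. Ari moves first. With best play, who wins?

Compute the nim-sum pairwise:
19 ^ 28 = 15
The nim-sum is 15 ≠ 0, so this is an N-position: the player to move can win; Ari has a winning move.

Ari wins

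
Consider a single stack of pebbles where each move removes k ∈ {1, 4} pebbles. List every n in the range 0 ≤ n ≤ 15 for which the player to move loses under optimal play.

0, 2, 5, 7, 10, 12, 15

Compute g(0), g(1), … for moves {1, 4}:
k:     0  1  2  3  4  5  6  7  8  9 10 11 12 13 14 15
g(k):  0  1  0  1  2  0  1  0  1  2  0  1  0  1  2  0
The P-positions (g = 0) in 0..15 are 0, 2, 5, 7, 10, 12, 15.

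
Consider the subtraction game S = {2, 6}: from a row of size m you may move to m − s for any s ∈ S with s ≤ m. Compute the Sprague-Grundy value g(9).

0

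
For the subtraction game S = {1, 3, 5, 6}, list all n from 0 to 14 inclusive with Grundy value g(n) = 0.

0, 2, 4, 11, 13

Compute g(0), g(1), … for moves {1, 3, 5, 6}:
g(0) = mex{} = 0
g(1) = mex{0} = 1
g(2) = mex{1} = 0
g(3) = mex{0} = 1
g(4) = mex{1} = 0
g(5) = mex{0} = 1
g(6) = mex{0,1} = 2
g(7) = mex{0,1,2} = 3
g(8) = mex{0,1,3} = 2
g(9) = mex{0,1,2} = 3
g(10) = mex{0,1,3} = 2
g(11) = mex{1,2} = 0
g(12) = mex{0,2,3} = 1
g(13) = mex{1,2,3} = 0
g(14) = mex{0,2,3} = 1
The P-positions (g = 0) in 0..14 are 0, 2, 4, 11, 13.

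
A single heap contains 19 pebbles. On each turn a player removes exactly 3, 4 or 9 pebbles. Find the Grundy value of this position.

Build the Grundy sequence with g(k) = mex{g(k−s) : s ∈ {3, 4, 9}, s ≤ k}:
k:     0  1  2  3  4  5  6  7  8  9 10 11 12 13 14 15 16 17 18 19
g(k):  0  0  0  1  1  1  2  0  0  3  1  1  2  0  0  0  1  1  1  2
So g(19) = 2.

2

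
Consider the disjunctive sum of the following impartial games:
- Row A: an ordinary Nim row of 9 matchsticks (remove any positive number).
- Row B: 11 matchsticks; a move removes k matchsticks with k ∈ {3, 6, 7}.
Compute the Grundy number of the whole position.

Row A is a plain Nim row of size 9, so its Grundy value is 9.
For row B, compute g(0), g(1), … with moves {3, 6, 7}:
k:     0  1  2  3  4  5  6  7  8  9 10 11
g(k):  0  0  0  1  1  1  2  2  2  3  0  0
So g(11) = 0.
The value of a disjunctive sum is the nim-sum of the parts.
Combined value = 9 ⊕ 0 = 9.

9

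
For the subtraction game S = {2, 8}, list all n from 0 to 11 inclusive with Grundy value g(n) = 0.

Build the Grundy sequence with g(k) = mex{g(k−s) : s ∈ {2, 8}, s ≤ k}:
k:     0  1  2  3  4  5  6  7  8  9 10 11
g(k):  0  0  1  1  0  0  1  1  2  2  0  0
The P-positions (g = 0) in 0..11 are 0, 1, 4, 5, 10, 11.

0, 1, 4, 5, 10, 11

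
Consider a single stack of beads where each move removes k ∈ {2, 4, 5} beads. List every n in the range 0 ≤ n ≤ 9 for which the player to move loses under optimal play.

Build the Grundy sequence with g(k) = mex{g(k−s) : s ∈ {2, 4, 5}, s ≤ k}:
k:     0  1  2  3  4  5  6  7  8  9
g(k):  0  0  1  1  2  2  3  0  0  1
The P-positions (g = 0) in 0..9 are 0, 1, 7, 8.

0, 1, 7, 8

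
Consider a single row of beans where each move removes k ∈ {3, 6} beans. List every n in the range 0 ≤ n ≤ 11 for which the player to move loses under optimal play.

0, 1, 2, 9, 10, 11

Compute g(0), g(1), … for moves {3, 6}:
k:     0  1  2  3  4  5  6  7  8  9 10 11
g(k):  0  0  0  1  1  1  2  2  2  0  0  0
The P-positions (g = 0) in 0..11 are 0, 1, 2, 9, 10, 11.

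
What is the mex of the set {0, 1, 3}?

2

The values 0, 1 are all present; 2 is the first non-negative integer missing from the set.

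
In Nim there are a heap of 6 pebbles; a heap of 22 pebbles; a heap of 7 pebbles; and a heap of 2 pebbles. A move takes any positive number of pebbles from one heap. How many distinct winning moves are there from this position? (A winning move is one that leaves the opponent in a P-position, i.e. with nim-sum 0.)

1

Bitwise XOR of the heap sizes:
  00110  (6)
  10110  (22)
  00111  (7)
  00010  (2)
  -----
  10101  (21)
The overall nim-sum is X = 21. A heap of size p has a winning move iff p XOR X < p (reduce it to p XOR X).
  6: 6 XOR 21 = 19 ≥ 6 — no move.
  22: 22 XOR 21 = 3 < 22 — winning move (to 3).
  7: 7 XOR 21 = 18 ≥ 7 — no move.
  2: 2 XOR 21 = 23 ≥ 2 — no move.
That gives 1 winning move.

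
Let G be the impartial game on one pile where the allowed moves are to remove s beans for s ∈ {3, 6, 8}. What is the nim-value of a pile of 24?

0

Build the Grundy sequence with g(k) = mex{g(k−s) : s ∈ {3, 6, 8}, s ≤ k}:
k:     0  1  2  3  4  5  6  7  8  9 10 11 12 13 14 15 16 17 18 19 20 21 22 23 24
g(k):  0  0  0  1  1  1  2  2  2  3  3  0  0  0  1  1  1  2  2  2  3  3  0  0  0
So g(24) = 0.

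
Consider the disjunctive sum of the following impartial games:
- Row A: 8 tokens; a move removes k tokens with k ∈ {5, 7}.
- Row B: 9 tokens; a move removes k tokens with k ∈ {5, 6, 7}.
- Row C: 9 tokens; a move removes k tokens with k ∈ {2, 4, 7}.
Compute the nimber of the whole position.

0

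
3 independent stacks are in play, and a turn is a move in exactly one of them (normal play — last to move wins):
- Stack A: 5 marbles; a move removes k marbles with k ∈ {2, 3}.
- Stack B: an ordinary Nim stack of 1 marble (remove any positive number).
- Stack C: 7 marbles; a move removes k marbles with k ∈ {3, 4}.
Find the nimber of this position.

1

Grundy values for stack A (subtraction set {2, 3}):
k:     0  1  2  3  4  5
g(k):  0  0  1  1  2  0
So g(5) = 0.
Stack B is a plain Nim stack of size 1, so its Grundy value is 1.
Build the Grundy sequence for stack C with g(k) = mex{g(k−s) : s ∈ {3, 4}, s ≤ k}:
k:     0  1  2  3  4  5  6  7
g(k):  0  0  0  1  1  1  2  0
So g(7) = 0.
The value of a disjunctive sum is the nim-sum of the parts.
Combined value = 0 XOR 1 XOR 0 = 1.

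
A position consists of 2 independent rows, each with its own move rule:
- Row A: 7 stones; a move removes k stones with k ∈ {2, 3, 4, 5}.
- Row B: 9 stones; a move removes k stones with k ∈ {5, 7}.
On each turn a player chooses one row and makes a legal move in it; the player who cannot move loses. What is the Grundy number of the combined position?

Grundy values for row A (subtraction set {2, 3, 4, 5}):
k:     0  1  2  3  4  5  6  7
g(k):  0  0  1  1  2  2  3  0
So g(7) = 0.
Build the Grundy sequence for row B with g(k) = mex{g(k−s) : s ∈ {5, 7}, s ≤ k}:
g(0) = mex{} = 0
g(1) = mex{} = 0
g(2) = mex{} = 0
g(3) = mex{} = 0
g(4) = mex{} = 0
g(5) = mex{0} = 1
g(6) = mex{0} = 1
g(7) = mex{0} = 1
g(8) = mex{0} = 1
g(9) = mex{0} = 1
So g(9) = 1.
The value of a disjunctive sum is the nim-sum of the parts.
Combined value = 0 XOR 1 = 1.

1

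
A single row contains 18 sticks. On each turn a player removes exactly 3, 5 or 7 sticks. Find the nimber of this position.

2

Build the Grundy sequence with g(k) = mex{g(k−s) : s ∈ {3, 5, 7}, s ≤ k}:
k:     0  1  2  3  4  5  6  7  8  9 10 11 12 13 14 15 16 17 18
g(k):  0  0  0  1  1  1  2  2  2  3  0  0  0  1  1  1  2  2  2
So g(18) = 2.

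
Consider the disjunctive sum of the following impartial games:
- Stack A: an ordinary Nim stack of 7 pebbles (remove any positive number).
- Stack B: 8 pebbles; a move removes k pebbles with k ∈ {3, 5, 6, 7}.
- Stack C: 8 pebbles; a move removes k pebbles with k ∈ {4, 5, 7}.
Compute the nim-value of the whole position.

7

Stack A is a plain Nim stack of size 7, so its Grundy value is 7.
Build the Grundy sequence for stack B with g(k) = mex{g(k−s) : s ∈ {3, 5, 6, 7}, s ≤ k}:
g(0) = mex{} = 0
g(1) = mex{} = 0
g(2) = mex{} = 0
g(3) = mex{0} = 1
g(4) = mex{0} = 1
g(5) = mex{0} = 1
g(6) = mex{0,1} = 2
g(7) = mex{0,1} = 2
g(8) = mex{0,1} = 2
So g(8) = 2.
Build the Grundy sequence for stack C with g(k) = mex{g(k−s) : s ∈ {4, 5, 7}, s ≤ k}:
g(0) = mex{} = 0
g(1) = mex{} = 0
g(2) = mex{} = 0
g(3) = mex{} = 0
g(4) = mex{0} = 1
g(5) = mex{0} = 1
g(6) = mex{0} = 1
g(7) = mex{0} = 1
g(8) = mex{0,1} = 2
So g(8) = 2.
By the Sprague-Grundy theorem, the Grundy value of a sum of independent games is the XOR of the component values.
Combined value = 7 XOR 2 XOR 2 = 7.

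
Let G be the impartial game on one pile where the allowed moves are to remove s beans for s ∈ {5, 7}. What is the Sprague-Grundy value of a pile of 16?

0

Grundy values for subtraction set {5, 7}:
k:     0  1  2  3  4  5  6  7  8  9 10 11 12 13 14 15 16
g(k):  0  0  0  0  0  1  1  1  1  1  2  2  0  0  0  0  0
So g(16) = 0.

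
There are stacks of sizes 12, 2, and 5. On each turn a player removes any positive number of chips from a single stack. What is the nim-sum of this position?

Nim-sum: 12 ^ 2 ^ 5 = 11.

11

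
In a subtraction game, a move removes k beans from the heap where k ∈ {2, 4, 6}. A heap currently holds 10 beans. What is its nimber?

1

Grundy values for subtraction set {2, 4, 6}:
k:     0  1  2  3  4  5  6  7  8  9 10
g(k):  0  0  1  1  2  2  3  3  0  0  1
So g(10) = 1.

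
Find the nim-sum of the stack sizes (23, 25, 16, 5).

27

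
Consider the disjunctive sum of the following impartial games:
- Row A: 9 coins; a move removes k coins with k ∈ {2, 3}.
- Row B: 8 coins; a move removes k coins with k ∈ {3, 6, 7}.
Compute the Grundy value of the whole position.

0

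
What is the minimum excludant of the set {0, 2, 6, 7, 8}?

1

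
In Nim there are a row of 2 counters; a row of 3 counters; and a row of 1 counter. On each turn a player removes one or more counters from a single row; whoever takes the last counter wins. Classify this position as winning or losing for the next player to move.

In binary:
  10  (2)
  11  (3)
  01  (1)
  --
  00  (0)
The nim-sum is 0, so this is a P-position: the player to move is in a losing position under optimal play.

Losing position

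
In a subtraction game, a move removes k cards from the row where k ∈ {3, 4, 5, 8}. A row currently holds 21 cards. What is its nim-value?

Compute g(0), g(1), … for moves {3, 4, 5, 8}:
k:     0  1  2  3  4  5  6  7  8  9 10 11 12 13 14 15 16 17 18 19 20 21
g(k):  0  0  0  1  1  1  2  2  2  3  3  0  0  0  1  1  1  2  2  2  3  3
So g(21) = 3.

3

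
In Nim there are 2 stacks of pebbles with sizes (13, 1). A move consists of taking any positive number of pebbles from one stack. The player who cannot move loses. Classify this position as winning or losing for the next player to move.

Compute the nim-sum pairwise:
13 ^ 1 = 12
The nim-sum is 12 ≠ 0, so this is an N-position: the player to move can win.

Winning position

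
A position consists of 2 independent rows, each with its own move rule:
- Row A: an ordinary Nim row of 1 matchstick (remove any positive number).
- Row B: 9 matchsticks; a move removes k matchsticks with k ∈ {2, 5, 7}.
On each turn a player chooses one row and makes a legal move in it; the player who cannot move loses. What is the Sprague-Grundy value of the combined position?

3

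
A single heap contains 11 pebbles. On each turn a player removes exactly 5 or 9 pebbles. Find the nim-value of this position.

2

Build the Grundy sequence with g(k) = mex{g(k−s) : s ∈ {5, 9}, s ≤ k}:
g(0) = mex{} = 0
g(1) = mex{} = 0
g(2) = mex{} = 0
g(3) = mex{} = 0
g(4) = mex{} = 0
g(5) = mex{0} = 1
g(6) = mex{0} = 1
g(7) = mex{0} = 1
g(8) = mex{0} = 1
g(9) = mex{0} = 1
g(10) = mex{0,1} = 2
g(11) = mex{0,1} = 2
So g(11) = 2.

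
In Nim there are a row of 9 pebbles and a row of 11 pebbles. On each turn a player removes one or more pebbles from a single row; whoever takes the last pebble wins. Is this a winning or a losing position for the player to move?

Winning position

Compute the nim-sum pairwise:
9 XOR 11 = 2
The nim-sum is 2 ≠ 0, so this is an N-position: the player to move can win.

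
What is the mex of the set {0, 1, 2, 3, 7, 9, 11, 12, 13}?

The values 0, 1, 2, 3 are all present; 4 is the first non-negative integer missing from the set.

4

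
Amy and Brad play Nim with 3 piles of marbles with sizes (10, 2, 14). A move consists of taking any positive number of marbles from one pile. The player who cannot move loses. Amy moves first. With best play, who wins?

Compute the nim-sum pairwise:
10 ^ 2 = 8
8 ^ 14 = 6
The nim-sum is 6 ≠ 0, so this is an N-position: the player to move can win; Amy has a winning move.

Amy wins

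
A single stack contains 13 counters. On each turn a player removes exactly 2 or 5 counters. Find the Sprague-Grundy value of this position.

1

Compute g(0), g(1), … for moves {2, 5}:
k:     0  1  2  3  4  5  6  7  8  9 10 11 12 13
g(k):  0  0  1  1  0  2  1  0  0  1  1  0  2  1
So g(13) = 1.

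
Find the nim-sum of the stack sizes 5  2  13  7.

Compute the nim-sum pairwise:
5 ^ 2 = 7
7 ^ 13 = 10
10 ^ 7 = 13

13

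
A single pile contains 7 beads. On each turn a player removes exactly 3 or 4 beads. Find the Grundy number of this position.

Compute g(0), g(1), … for moves {3, 4}:
g(0) = mex{} = 0
g(1) = mex{} = 0
g(2) = mex{} = 0
g(3) = mex{0} = 1
g(4) = mex{0} = 1
g(5) = mex{0} = 1
g(6) = mex{0,1} = 2
g(7) = mex{1} = 0
So g(7) = 0.

0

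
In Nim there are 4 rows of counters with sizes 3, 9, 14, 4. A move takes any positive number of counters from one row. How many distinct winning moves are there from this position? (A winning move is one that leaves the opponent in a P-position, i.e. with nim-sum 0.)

Compute the nim-sum pairwise:
3 XOR 9 = 10
10 XOR 14 = 4
4 XOR 4 = 0
The nim-sum is already 0, so every move leaves a nonzero nim-sum — there are no winning moves.

0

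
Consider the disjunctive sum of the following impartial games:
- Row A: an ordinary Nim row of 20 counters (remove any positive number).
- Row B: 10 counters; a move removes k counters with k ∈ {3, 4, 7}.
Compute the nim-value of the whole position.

20

Row A is a plain Nim row of size 20, so its Grundy value is 20.
Grundy values for row B (subtraction set {3, 4, 7}):
k:     0  1  2  3  4  5  6  7  8  9 10
g(k):  0  0  0  1  1  1  2  2  2  3  0
So g(10) = 0.
By the Sprague-Grundy theorem, the Grundy value of a sum of independent games is the XOR of the component values.
Combined value = 20 ⊕ 0 = 20.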